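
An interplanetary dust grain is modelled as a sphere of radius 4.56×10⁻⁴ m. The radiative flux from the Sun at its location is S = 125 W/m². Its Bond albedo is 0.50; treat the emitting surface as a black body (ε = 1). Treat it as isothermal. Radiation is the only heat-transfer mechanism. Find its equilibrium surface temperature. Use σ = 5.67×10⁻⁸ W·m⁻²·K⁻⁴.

At equilibrium, absorbed power = emitted power.
Absorbing cross-section = πr² = 6.533×10⁻⁷ m²; emitting surface = 4πr² = 2.613×10⁻⁶ m² (ratio 4).
(1−a)S·A_cross = εσ·A_surf·T⁴  ⇒  T⁴ = (1−a)S/(4σ).
T⁴ = 0.500·125/(4·5.67×10⁻⁸) = 2.756×10⁸ K⁴.
T = (2.756×10⁸)^(1/4).

T ≈ 129 K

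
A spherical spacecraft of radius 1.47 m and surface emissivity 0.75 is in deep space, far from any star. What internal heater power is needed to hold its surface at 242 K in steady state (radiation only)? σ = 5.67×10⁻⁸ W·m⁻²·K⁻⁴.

P = εσ·4πr²·T⁴.
4πr² = 27.15 m²; T⁴ = 3.430×10⁹ K⁴.
P = 0.75·5.67×10⁻⁸·27.15·3.430×10⁹.

P ≈ 3960 W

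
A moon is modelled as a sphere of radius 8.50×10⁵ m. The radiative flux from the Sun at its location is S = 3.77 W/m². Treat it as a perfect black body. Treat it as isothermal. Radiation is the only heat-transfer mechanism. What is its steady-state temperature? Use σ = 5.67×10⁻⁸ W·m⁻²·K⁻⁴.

At equilibrium, absorbed power = emitted power.
Absorbing cross-section = πr² = 2.270×10¹² m²; emitting surface = 4πr² = 9.079×10¹² m² (ratio 4).
S·A_cross = εσ·A_surf·T⁴  ⇒  T⁴ = S/(4σ).
T⁴ = 1.00·3.77/(4·5.67×10⁻⁸) = 1.662×10⁷ K⁴.
T = (1.662×10⁷)^(1/4).

T ≈ 63.9 K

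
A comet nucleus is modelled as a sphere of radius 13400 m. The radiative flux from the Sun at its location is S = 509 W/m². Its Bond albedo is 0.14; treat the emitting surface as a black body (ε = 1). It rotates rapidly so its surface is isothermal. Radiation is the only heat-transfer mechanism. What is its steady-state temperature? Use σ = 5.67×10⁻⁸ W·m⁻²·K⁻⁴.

At equilibrium, absorbed power = emitted power.
Absorbing cross-section = πr² = 5.641×10⁸ m²; emitting surface = 4πr² = 2.256×10⁹ m² (ratio 4).
(1−a)S·A_cross = εσ·A_surf·T⁴  ⇒  T⁴ = (1−a)S/(4σ).
T⁴ = 0.860·509/(4·5.67×10⁻⁸) = 1.930×10⁹ K⁴.
T = (1.930×10⁹)^(1/4).

T ≈ 210 K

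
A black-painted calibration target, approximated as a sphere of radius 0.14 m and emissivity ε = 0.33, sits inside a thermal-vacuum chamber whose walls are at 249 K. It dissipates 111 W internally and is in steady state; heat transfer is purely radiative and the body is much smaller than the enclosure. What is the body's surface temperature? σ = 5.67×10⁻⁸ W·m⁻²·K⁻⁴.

For a small grey body in a large enclosure, net radiated power = εσA(T⁴ − T_w⁴).
Steady state: P = εσA(T⁴ − T_w⁴) with A = 4πr² = 0.2463 m².
T⁴ = P/(εσA) + T_w⁴ = 111/(0.33·5.67×10⁻⁸·0.2463) + (249)⁴
    = 2.409×10¹⁰ + 3.844×10⁹ = 2.793×10¹⁰ K⁴.

T ≈ 409 K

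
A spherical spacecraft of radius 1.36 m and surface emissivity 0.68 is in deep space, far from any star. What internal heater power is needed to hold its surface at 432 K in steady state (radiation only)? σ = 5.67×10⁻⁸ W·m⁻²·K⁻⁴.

P ≈ 31200 W

P = εσ·4πr²·T⁴.
4πr² = 23.24 m²; T⁴ = 3.483×10¹⁰ K⁴.
P = 0.68·5.67×10⁻⁸·23.24·3.483×10¹⁰.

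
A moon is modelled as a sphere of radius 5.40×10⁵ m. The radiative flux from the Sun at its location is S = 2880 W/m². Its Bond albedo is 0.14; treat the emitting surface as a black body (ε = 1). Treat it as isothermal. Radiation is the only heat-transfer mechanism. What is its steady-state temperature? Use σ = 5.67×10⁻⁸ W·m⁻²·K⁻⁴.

T ≈ 323 K

At equilibrium, absorbed power = emitted power.
Absorbing cross-section = πr² = 9.161×10¹¹ m²; emitting surface = 4πr² = 3.664×10¹² m² (ratio 4).
(1−a)S·A_cross = εσ·A_surf·T⁴  ⇒  T⁴ = (1−a)S/(4σ).
T⁴ = 0.860·2880/(4·5.67×10⁻⁸) = 1.092×10¹⁰ K⁴.
T = (1.092×10¹⁰)^(1/4).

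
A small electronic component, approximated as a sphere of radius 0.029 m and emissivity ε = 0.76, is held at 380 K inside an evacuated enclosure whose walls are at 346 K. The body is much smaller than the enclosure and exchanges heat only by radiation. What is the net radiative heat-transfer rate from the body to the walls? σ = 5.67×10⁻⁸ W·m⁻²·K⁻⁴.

P_net ≈ 2.97 W

For a small grey body in a large enclosure: P_net = εσA(T_body⁴ − T_wall⁴).
A = 4πr² = 0.01057 m²; T_body⁴ − T_wall⁴ = 2.085×10¹⁰ − 1.433×10¹⁰ = 6.519×10⁹ K⁴.
|P_net| = 0.76·5.67×10⁻⁸·0.01057·6.519×10⁹.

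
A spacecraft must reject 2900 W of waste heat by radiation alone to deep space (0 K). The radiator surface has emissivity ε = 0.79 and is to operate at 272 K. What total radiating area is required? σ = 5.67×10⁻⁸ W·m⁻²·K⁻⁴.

P = εσA T⁴ ⇒ A = P/(εσT⁴).
T⁴ = 5.474×10⁹ K⁴.
A = 2900/(0.79 × 5.67×10⁻⁸ × 5.474×10⁹).

A ≈ 11.8 m²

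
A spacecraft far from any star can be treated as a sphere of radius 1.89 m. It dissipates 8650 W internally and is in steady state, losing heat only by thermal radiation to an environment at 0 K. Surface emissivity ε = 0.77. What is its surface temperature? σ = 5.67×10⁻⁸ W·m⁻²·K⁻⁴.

T ≈ 258 K

Steady state: internal power = radiated power, P = εσA T⁴.
Radiating area A = 4πr² = 44.89 m².
T⁴ = P/(εσA) = 8650/(0.77·5.67×10⁻⁸·44.89) = 4.414×10⁹ K⁴.
T = (4.414×10⁹)^(1/4).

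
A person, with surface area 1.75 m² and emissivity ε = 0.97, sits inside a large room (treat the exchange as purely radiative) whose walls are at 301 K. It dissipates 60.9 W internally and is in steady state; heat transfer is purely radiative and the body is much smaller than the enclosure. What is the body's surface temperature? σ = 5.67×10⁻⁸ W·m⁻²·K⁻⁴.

For a small grey body in a large enclosure, net radiated power = εσA(T⁴ − T_w⁴).
Steady state: P = εσA(T⁴ − T_w⁴) with A = 1.75 m².
T⁴ = P/(εσA) + T_w⁴ = 60.9/(0.97·5.67×10⁻⁸·1.750) + (301)⁴
    = 6.327×10⁸ + 8.209×10⁹ = 8.841×10⁹ K⁴.

T ≈ 307 K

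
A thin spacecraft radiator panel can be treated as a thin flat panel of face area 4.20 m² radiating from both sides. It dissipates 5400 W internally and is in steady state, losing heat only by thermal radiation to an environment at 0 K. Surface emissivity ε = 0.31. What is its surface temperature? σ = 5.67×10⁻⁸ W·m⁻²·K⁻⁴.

T ≈ 437 K

Steady state: internal power = radiated power, P = εσA T⁴.
Radiating area A = 2·4.20 = 8.400 m².
T⁴ = P/(εσA) = 5400/(0.31·5.67×10⁻⁸·8.400) = 3.657×10¹⁰ K⁴.
T = (3.657×10¹⁰)^(1/4).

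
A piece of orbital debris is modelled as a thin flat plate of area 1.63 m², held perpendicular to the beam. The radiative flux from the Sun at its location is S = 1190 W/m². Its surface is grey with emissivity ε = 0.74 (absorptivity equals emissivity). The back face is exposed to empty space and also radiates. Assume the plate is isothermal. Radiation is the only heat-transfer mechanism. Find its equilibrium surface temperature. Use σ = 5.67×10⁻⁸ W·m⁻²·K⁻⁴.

T ≈ 320 K

At equilibrium, absorbed power = emitted power.
Absorbing cross-section = A = 1.630 m²; emitting surface = 2A = 3.260 m² (ratio 2).
εS·A_cross = εσ·A_surf·T⁴  ⇒  T⁴ = S/(2σ)   (ε cancels).
T⁴ = 1190/(2·5.67×10⁻⁸) = 1.049×10¹⁰ K⁴.
T = (1.049×10¹⁰)^(1/4).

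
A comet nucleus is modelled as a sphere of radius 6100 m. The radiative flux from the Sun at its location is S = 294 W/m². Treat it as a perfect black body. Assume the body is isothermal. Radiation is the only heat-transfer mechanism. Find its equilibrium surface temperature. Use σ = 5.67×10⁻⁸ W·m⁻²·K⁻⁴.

T ≈ 190 K

At equilibrium, absorbed power = emitted power.
Absorbing cross-section = πr² = 1.169×10⁸ m²; emitting surface = 4πr² = 4.676×10⁸ m² (ratio 4).
S·A_cross = εσ·A_surf·T⁴  ⇒  T⁴ = S/(4σ).
T⁴ = 1.00·294/(4·5.67×10⁻⁸) = 1.296×10⁹ K⁴.
T = (1.296×10⁹)^(1/4).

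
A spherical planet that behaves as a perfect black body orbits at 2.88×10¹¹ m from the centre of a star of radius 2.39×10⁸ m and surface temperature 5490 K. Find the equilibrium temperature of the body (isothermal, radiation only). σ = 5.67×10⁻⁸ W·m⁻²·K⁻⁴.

The star's surface emits σT_*⁴; at distance d the flux is S = σT_*⁴(R_*/d)².
S = 5.67×10⁻⁸·(5490)⁴·(2.39×10⁸/2.88×10¹¹)² = 35.47 W/m².
For an isothermal sphere T⁴ = (1−a)S/(4σ) = 1.564×10⁸ K⁴.

T ≈ 112 K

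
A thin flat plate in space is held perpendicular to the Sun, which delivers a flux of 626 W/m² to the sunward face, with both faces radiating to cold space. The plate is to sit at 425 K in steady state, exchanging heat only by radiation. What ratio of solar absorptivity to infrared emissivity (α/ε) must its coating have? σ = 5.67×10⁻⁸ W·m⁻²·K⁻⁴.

α/ε ≈ 5.91

Balance: αS·A = εσ·2A·T⁴ ⇒ α/ε = 2σT⁴/S.
α/ε = 2·5.67×10⁻⁸·(425)⁴/626 = 2·5.67×10⁻⁸·3.263×10¹⁰/626.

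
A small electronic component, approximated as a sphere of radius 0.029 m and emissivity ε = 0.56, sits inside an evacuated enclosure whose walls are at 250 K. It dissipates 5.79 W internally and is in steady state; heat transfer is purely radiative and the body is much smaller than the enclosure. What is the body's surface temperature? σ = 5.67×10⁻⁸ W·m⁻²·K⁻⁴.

T ≈ 381 K

For a small grey body in a large enclosure, net radiated power = εσA(T⁴ − T_w⁴).
Steady state: P = εσA(T⁴ − T_w⁴) with A = 4πr² = 0.01057 m².
T⁴ = P/(εσA) + T_w⁴ = 5.79/(0.56·5.67×10⁻⁸·0.01057) + (250)⁴
    = 1.725×10¹⁰ + 3.906×10⁹ = 2.116×10¹⁰ K⁴.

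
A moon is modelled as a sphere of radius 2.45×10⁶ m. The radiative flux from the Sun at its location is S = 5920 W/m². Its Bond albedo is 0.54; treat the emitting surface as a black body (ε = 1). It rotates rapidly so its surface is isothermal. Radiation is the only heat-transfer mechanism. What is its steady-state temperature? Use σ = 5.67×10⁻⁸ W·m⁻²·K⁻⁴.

At equilibrium, absorbed power = emitted power.
Absorbing cross-section = πr² = 1.886×10¹³ m²; emitting surface = 4πr² = 7.543×10¹³ m² (ratio 4).
(1−a)S·A_cross = εσ·A_surf·T⁴  ⇒  T⁴ = (1−a)S/(4σ).
T⁴ = 0.460·5920/(4·5.67×10⁻⁸) = 1.201×10¹⁰ K⁴.
T = (1.201×10¹⁰)^(1/4).

T ≈ 331 K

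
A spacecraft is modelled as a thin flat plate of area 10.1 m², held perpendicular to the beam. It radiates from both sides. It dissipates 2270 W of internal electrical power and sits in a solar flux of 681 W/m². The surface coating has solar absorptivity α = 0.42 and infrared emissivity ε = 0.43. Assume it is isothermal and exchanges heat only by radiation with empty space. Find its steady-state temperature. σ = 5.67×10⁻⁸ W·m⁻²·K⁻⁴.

At steady state, absorbed solar power + internal power = radiated power.
Absorbed: α·S·A_cross = 0.42·681·10.10 = 2889 W (cross-section A).
Total input = 2889 + 2270 = 5159 W.
Radiated: εσ·A_surf·T⁴ with A_surf = 2A = 20.20 m².
T⁴ = 5159/(0.43·5.67×10⁻⁸·20.20) = 1.047×10¹⁰ K⁴.

T ≈ 320 K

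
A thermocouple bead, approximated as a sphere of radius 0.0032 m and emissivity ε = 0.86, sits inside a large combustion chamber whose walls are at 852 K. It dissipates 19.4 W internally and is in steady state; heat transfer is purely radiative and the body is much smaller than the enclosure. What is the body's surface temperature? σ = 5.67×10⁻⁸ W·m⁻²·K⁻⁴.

For a small grey body in a large enclosure, net radiated power = εσA(T⁴ − T_w⁴).
Steady state: P = εσA(T⁴ − T_w⁴) with A = 4πr² = 1.287×10⁻⁴ m².
T⁴ = P/(εσA) + T_w⁴ = 19.4/(0.86·5.67×10⁻⁸·1.287×10⁻⁴) + (852)⁴
    = 3.092×10¹² + 5.269×10¹¹ = 3.619×10¹² K⁴.

T ≈ 1380 K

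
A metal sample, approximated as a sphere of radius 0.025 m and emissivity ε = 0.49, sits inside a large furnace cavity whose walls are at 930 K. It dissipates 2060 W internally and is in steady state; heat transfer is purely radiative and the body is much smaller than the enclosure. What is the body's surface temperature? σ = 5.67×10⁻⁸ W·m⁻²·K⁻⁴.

T ≈ 1790 K

For a small grey body in a large enclosure, net radiated power = εσA(T⁴ − T_w⁴).
Steady state: P = εσA(T⁴ − T_w⁴) with A = 4πr² = 0.007854 m².
T⁴ = P/(εσA) + T_w⁴ = 2060/(0.49·5.67×10⁻⁸·0.007854) + (930)⁴
    = 9.441×10¹² + 7.481×10¹¹ = 1.019×10¹³ K⁴.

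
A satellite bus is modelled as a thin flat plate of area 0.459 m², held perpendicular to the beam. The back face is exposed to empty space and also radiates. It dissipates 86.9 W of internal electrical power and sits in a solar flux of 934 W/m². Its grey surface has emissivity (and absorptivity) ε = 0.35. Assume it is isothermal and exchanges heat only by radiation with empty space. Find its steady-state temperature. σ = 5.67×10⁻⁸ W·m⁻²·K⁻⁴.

T ≈ 338 K

At steady state, absorbed solar power + internal power = radiated power.
Absorbed: α·S·A_cross = 0.35·934·0.4590 = 150.0 W (cross-section A).
Total input = 150.0 + 86.9 = 236.9 W.
Radiated: εσ·A_surf·T⁴ with A_surf = 2A = 0.9180 m².
T⁴ = 236.9/(0.35·5.67×10⁻⁸·0.9180) = 1.301×10¹⁰ K⁴.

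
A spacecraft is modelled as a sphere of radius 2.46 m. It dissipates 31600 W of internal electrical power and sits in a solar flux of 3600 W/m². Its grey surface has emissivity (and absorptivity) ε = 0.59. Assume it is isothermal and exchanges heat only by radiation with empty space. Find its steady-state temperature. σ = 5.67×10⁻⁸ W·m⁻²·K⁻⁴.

At steady state, absorbed solar power + internal power = radiated power.
Absorbed: α·S·A_cross = 0.59·3600·19.01 = 40380 W (cross-section πr²).
Total input = 40380 + 31600 = 71980 W.
Radiated: εσ·A_surf·T⁴ with A_surf = 4πr² = 76.05 m².
T⁴ = 71980/(0.59·5.67×10⁻⁸·76.05) = 2.829×10¹⁰ K⁴.

T ≈ 410 K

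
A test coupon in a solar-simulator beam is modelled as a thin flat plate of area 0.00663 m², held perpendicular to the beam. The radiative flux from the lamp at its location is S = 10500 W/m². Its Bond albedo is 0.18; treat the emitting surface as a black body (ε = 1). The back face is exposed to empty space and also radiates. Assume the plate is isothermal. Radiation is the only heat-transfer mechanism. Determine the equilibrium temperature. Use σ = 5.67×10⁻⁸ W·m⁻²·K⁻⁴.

T ≈ 525 K

At equilibrium, absorbed power = emitted power.
Absorbing cross-section = A = 0.006630 m²; emitting surface = 2A = 0.01326 m² (ratio 2).
(1−a)S·A_cross = εσ·A_surf·T⁴  ⇒  T⁴ = (1−a)S/(2σ).
T⁴ = 0.820·10500/(2·5.67×10⁻⁸) = 7.593×10¹⁰ K⁴.
T = (7.593×10¹⁰)^(1/4).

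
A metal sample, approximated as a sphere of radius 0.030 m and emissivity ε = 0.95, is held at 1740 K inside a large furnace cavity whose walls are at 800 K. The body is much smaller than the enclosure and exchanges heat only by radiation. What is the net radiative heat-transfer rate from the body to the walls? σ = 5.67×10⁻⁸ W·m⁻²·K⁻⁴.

P_net ≈ 5330 W

For a small grey body in a large enclosure: P_net = εσA(T_body⁴ − T_wall⁴).
A = 4πr² = 0.01131 m²; T_body⁴ − T_wall⁴ = 9.166×10¹² − 4.096×10¹¹ = 8.757×10¹² K⁴.
|P_net| = 0.95·5.67×10⁻⁸·0.01131·8.757×10¹².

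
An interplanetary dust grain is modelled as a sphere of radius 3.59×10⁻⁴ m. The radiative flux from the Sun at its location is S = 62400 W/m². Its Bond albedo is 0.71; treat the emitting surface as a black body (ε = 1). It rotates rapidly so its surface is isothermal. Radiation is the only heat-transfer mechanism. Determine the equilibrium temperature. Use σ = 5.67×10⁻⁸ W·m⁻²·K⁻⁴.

T ≈ 531 K

At equilibrium, absorbed power = emitted power.
Absorbing cross-section = πr² = 4.049×10⁻⁷ m²; emitting surface = 4πr² = 1.620×10⁻⁶ m² (ratio 4).
(1−a)S·A_cross = εσ·A_surf·T⁴  ⇒  T⁴ = (1−a)S/(4σ).
T⁴ = 0.290·62400/(4·5.67×10⁻⁸) = 7.979×10¹⁰ K⁴.
T = (7.979×10¹⁰)^(1/4).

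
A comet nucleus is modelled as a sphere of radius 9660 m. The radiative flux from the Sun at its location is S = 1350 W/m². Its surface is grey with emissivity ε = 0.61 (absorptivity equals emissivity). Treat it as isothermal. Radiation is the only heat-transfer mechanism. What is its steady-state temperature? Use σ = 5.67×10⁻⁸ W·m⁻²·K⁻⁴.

At equilibrium, absorbed power = emitted power.
Absorbing cross-section = πr² = 2.932×10⁸ m²; emitting surface = 4πr² = 1.173×10⁹ m² (ratio 4).
εS·A_cross = εσ·A_surf·T⁴  ⇒  T⁴ = S/(4σ)   (ε cancels).
T⁴ = 1350/(4·5.67×10⁻⁸) = 5.952×10⁹ K⁴.
T = (5.952×10⁹)^(1/4).

T ≈ 278 K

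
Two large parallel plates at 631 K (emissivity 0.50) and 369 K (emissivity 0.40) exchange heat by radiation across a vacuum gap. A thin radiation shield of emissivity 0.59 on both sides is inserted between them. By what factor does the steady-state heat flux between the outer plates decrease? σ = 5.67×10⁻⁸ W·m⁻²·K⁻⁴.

Without shield: q₀ = σΔ(T⁴)/(1/ε₁+1/ε₂−1) with denominator 3.500.
With shield the two gaps are in series; the resistances add: (1/ε₁+1/ε_s−1)+(1/ε_s+1/ε₂−1) = 2.695+3.195 = 5.890.
Heat-flux ratio q₀/q = 5.890/3.500.

factor ≈ 1.68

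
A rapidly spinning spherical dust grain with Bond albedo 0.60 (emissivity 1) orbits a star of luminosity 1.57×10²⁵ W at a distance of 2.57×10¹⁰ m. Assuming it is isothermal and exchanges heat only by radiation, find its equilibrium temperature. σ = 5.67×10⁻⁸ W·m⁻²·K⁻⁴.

T ≈ 240 K

First find the stellar flux at distance d: S = L/(4πd²) = 1.57×10²⁵/(4π·(2.57×10¹⁰)²) = 1892 W/m².
For an isothermal sphere, absorbed (1−a)S·πr² = emitted σ·4πr²·T⁴, so T⁴ = (1−a)S/(4σ).
T⁴ = 0.400·1892/(4·5.67×10⁻⁸) = 3.336×10⁹ K⁴.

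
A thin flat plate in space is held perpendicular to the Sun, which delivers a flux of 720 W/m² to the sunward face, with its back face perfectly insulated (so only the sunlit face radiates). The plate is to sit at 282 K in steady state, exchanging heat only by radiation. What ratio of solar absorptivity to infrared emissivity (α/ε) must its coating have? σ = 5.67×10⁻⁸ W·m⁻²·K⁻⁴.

Balance: αS·A = εσ·1A·T⁴ ⇒ α/ε = σT⁴/S.
α/ε = 5.67×10⁻⁸·(282)⁴/720 = 5.67×10⁻⁸·6.324×10⁹/720.

α/ε ≈ 0.498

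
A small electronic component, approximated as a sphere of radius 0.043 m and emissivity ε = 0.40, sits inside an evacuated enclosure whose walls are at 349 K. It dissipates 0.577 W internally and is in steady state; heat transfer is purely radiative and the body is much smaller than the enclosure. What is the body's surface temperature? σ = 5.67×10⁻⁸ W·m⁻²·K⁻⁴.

T ≈ 355 K

For a small grey body in a large enclosure, net radiated power = εσA(T⁴ − T_w⁴).
Steady state: P = εσA(T⁴ − T_w⁴) with A = 4πr² = 0.02324 m².
T⁴ = P/(εσA) + T_w⁴ = 0.577/(0.40·5.67×10⁻⁸·0.02324) + (349)⁴
    = 1.095×10⁹ + 1.484×10¹⁰ = 1.593×10¹⁰ K⁴.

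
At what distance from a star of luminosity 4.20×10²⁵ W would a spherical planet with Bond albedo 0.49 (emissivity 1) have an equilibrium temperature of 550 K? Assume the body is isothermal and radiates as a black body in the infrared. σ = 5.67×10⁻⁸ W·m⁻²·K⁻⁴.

For an isothermal black-emitting sphere, (1−a)S·πr² = σ·4πr²·T⁴ ⇒ S = 4σT⁴/(1−a).
S = 4·5.67×10⁻⁸·(550)⁴/0.510 = 40690 W/m².
Flux falls as S = L/(4πd²), so d = √(L/(4πS)) = √(4.20×10²⁵/(4π·40690)).

d ≈ 9.06×10⁹ m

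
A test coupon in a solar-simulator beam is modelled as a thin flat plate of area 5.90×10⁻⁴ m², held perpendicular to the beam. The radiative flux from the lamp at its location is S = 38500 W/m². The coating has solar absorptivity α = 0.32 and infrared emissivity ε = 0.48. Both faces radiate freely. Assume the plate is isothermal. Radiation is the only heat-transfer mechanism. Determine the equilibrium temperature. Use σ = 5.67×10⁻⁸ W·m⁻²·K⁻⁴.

T ≈ 690 K

At equilibrium, absorbed power = emitted power.
Absorbing cross-section = A = 5.900×10⁻⁴ m²; emitting surface = 2A = 0.001180 m² (ratio 2).
αS·A_cross = εσ·A_surf·T⁴  ⇒  T⁴ = αS/(ε·2σ).
T⁴ = 0.320·38500/(0.48·2·5.67×10⁻⁸) = 2.263×10¹¹ K⁴.
T = (2.263×10¹¹)^(1/4).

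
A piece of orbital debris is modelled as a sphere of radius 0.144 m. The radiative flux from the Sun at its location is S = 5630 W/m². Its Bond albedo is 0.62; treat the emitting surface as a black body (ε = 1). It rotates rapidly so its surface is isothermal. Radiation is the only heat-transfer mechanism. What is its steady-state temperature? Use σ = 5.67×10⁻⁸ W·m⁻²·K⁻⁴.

At equilibrium, absorbed power = emitted power.
Absorbing cross-section = πr² = 0.06514 m²; emitting surface = 4πr² = 0.2606 m² (ratio 4).
(1−a)S·A_cross = εσ·A_surf·T⁴  ⇒  T⁴ = (1−a)S/(4σ).
T⁴ = 0.380·5630/(4·5.67×10⁻⁸) = 9.433×10⁹ K⁴.
T = (9.433×10⁹)^(1/4).

T ≈ 312 K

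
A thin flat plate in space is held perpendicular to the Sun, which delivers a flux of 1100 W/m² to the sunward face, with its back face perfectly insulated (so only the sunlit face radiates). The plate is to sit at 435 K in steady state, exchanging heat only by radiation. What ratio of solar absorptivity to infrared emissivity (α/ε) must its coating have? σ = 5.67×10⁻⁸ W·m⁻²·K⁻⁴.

α/ε ≈ 1.85

Balance: αS·A = εσ·1A·T⁴ ⇒ α/ε = σT⁴/S.
α/ε = 5.67×10⁻⁸·(435)⁴/1100 = 5.67×10⁻⁸·3.581×10¹⁰/1100.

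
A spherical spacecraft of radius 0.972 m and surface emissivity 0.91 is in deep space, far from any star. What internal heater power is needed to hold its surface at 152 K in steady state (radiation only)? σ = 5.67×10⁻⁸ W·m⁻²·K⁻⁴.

P = εσ·4πr²·T⁴.
4πr² = 11.87 m²; T⁴ = 5.338×10⁸ K⁴.
P = 0.91·5.67×10⁻⁸·11.87·5.338×10⁸.

P ≈ 327 W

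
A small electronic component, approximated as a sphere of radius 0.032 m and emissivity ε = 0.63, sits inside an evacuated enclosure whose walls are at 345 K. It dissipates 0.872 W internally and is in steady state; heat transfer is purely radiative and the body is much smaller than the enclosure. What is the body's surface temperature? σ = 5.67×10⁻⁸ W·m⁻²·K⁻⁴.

For a small grey body in a large enclosure, net radiated power = εσA(T⁴ − T_w⁴).
Steady state: P = εσA(T⁴ − T_w⁴) with A = 4πr² = 0.01287 m².
T⁴ = P/(εσA) + T_w⁴ = 0.872/(0.63·5.67×10⁻⁸·0.01287) + (345)⁴
    = 1.897×10⁹ + 1.417×10¹⁰ = 1.606×10¹⁰ K⁴.

T ≈ 356 K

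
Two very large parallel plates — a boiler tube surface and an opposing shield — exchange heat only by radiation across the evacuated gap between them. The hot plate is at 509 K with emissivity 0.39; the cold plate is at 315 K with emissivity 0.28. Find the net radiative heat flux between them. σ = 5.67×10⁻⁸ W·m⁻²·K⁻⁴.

q ≈ 632 W/m²

For two infinite grey parallel plates, q = σ(T₁⁴ − T₂⁴)/(1/ε₁ + 1/ε₂ − 1).
T₁⁴ − T₂⁴ = 6.712×10¹⁰ − 9.846×10⁹ = 5.728×10¹⁰ K⁴.
1/ε₁ + 1/ε₂ − 1 = 2.564 + 3.571 − 1 = 5.136.
q = 5.67×10⁻⁸ × 5.728×10¹⁰ / 5.136.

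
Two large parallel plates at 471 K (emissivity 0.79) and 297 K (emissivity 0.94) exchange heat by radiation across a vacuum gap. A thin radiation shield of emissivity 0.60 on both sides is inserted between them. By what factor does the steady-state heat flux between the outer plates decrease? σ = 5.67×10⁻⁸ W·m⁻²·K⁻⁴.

factor ≈ 2.75

Without shield: q₀ = σΔ(T⁴)/(1/ε₁+1/ε₂−1) with denominator 1.330.
With shield the two gaps are in series; the resistances add: (1/ε₁+1/ε_s−1)+(1/ε_s+1/ε₂−1) = 1.932+1.730 = 3.663.
Heat-flux ratio q₀/q = 3.663/1.330.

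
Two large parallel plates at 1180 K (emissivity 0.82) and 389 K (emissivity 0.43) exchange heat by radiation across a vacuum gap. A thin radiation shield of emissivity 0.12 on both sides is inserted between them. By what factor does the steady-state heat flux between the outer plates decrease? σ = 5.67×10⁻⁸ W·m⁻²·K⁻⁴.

Without shield: q₀ = σΔ(T⁴)/(1/ε₁+1/ε₂−1) with denominator 2.545.
With shield the two gaps are in series; the resistances add: (1/ε₁+1/ε_s−1)+(1/ε_s+1/ε₂−1) = 8.553+9.659 = 18.21.
Heat-flux ratio q₀/q = 18.21/2.545.

factor ≈ 7.16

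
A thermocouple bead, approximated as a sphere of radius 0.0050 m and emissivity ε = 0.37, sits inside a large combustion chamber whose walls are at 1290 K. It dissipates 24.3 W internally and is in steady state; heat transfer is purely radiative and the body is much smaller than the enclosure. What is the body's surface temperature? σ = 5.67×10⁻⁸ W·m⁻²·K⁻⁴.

For a small grey body in a large enclosure, net radiated power = εσA(T⁴ − T_w⁴).
Steady state: P = εσA(T⁴ − T_w⁴) with A = 4πr² = 3.142×10⁻⁴ m².
T⁴ = P/(εσA) + T_w⁴ = 24.3/(0.37·5.67×10⁻⁸·3.142×10⁻⁴) + (1290)⁴
    = 3.687×10¹² + 2.769×10¹² = 6.456×10¹² K⁴.

T ≈ 1590 K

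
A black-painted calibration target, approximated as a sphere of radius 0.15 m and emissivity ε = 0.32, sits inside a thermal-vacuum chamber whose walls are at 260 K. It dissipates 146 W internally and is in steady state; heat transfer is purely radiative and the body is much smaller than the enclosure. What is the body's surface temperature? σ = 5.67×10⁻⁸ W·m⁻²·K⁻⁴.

For a small grey body in a large enclosure, net radiated power = εσA(T⁴ − T_w⁴).
Steady state: P = εσA(T⁴ − T_w⁴) with A = 4πr² = 0.2827 m².
T⁴ = P/(εσA) + T_w⁴ = 146/(0.32·5.67×10⁻⁸·0.2827) + (260)⁴
    = 2.846×10¹⁰ + 4.570×10⁹ = 3.303×10¹⁰ K⁴.

T ≈ 426 K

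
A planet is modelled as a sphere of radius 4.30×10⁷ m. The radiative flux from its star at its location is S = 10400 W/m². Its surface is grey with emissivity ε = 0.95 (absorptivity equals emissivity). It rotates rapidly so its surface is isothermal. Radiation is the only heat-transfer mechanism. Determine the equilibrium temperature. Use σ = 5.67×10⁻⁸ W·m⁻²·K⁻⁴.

At equilibrium, absorbed power = emitted power.
Absorbing cross-section = πr² = 5.809×10¹⁵ m²; emitting surface = 4πr² = 2.324×10¹⁶ m² (ratio 4).
εS·A_cross = εσ·A_surf·T⁴  ⇒  T⁴ = S/(4σ)   (ε cancels).
T⁴ = 10400/(4·5.67×10⁻⁸) = 4.586×10¹⁰ K⁴.
T = (4.586×10¹⁰)^(1/4).

T ≈ 463 K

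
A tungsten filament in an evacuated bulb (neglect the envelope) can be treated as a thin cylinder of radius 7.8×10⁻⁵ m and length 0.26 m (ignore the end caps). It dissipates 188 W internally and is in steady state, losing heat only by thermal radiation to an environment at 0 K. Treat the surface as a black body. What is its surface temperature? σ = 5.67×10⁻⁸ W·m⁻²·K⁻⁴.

Steady state: internal power = radiated power, P = εσA T⁴.
Radiating area A = 2πrL = 1.274×10⁻⁴ m².
T⁴ = P/(εσA) = 188/(1.0·5.67×10⁻⁸·1.274×10⁻⁴) = 2.602×10¹³ K⁴.
T = (2.602×10¹³)^(1/4).

T ≈ 2260 K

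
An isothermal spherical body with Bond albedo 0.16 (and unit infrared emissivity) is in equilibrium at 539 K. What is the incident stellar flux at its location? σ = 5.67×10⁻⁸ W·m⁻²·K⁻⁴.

S ≈ 22800 W/m²

(1−a)S·πr² = σ·4πr²·T⁴ ⇒ S = 4σT⁴/(1−a).
S = 4·5.67×10⁻⁸·8.440×10¹⁰/0.840.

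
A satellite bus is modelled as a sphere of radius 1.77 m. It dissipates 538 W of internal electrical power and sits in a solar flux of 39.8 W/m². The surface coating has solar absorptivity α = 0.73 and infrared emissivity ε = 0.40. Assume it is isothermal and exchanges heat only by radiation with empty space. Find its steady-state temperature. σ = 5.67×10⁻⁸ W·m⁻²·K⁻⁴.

T ≈ 174 K

At steady state, absorbed solar power + internal power = radiated power.
Absorbed: α·S·A_cross = 0.73·39.8·9.842 = 286.0 W (cross-section πr²).
Total input = 286.0 + 538 = 824.0 W.
Radiated: εσ·A_surf·T⁴ with A_surf = 4πr² = 39.37 m².
T⁴ = 824.0/(0.40·5.67×10⁻⁸·39.37) = 9.228×10⁸ K⁴.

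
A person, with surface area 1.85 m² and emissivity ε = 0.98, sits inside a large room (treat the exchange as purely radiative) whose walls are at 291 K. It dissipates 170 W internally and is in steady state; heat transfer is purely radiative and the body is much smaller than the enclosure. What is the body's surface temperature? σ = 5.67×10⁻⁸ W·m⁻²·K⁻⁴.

T ≈ 306 K

For a small grey body in a large enclosure, net radiated power = εσA(T⁴ − T_w⁴).
Steady state: P = εσA(T⁴ − T_w⁴) with A = 1.85 m².
T⁴ = P/(εσA) + T_w⁴ = 170/(0.98·5.67×10⁻⁸·1.850) + (291)⁴
    = 1.654×10⁹ + 7.171×10⁹ = 8.825×10⁹ K⁴.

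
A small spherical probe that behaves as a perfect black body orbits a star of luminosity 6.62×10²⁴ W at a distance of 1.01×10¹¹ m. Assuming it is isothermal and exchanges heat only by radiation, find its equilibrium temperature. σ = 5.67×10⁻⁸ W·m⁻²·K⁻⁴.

T ≈ 123 K

First find the stellar flux at distance d: S = L/(4πd²) = 6.62×10²⁴/(4π·(1.01×10¹¹)²) = 51.64 W/m².
For an isothermal sphere, absorbed (1−a)S·πr² = emitted σ·4πr²·T⁴, so T⁴ = (1−a)S/(4σ).
T⁴ = 1.00·51.64/(4·5.67×10⁻⁸) = 2.277×10⁸ K⁴.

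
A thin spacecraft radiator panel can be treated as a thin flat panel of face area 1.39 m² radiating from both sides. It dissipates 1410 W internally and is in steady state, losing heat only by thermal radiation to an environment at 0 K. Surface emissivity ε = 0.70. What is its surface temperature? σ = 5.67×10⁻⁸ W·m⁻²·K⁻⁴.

T ≈ 336 K

Steady state: internal power = radiated power, P = εσA T⁴.
Radiating area A = 2·1.39 = 2.780 m².
T⁴ = P/(εσA) = 1410/(0.70·5.67×10⁻⁸·2.780) = 1.278×10¹⁰ K⁴.
T = (1.278×10¹⁰)^(1/4).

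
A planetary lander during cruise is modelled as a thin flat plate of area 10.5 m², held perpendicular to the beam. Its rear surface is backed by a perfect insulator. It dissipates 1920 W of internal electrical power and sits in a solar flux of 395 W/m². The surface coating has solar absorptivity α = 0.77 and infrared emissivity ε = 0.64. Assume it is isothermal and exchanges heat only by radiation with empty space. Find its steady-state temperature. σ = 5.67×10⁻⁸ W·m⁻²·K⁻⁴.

T ≈ 340 K

At steady state, absorbed solar power + internal power = radiated power.
Absorbed: α·S·A_cross = 0.77·395·10.50 = 3194 W (cross-section A).
Total input = 3194 + 1920 = 5114 W.
Radiated: εσ·A_surf·T⁴ with A_surf = A = 10.50 m².
T⁴ = 5114/(0.64·5.67×10⁻⁸·10.50) = 1.342×10¹⁰ K⁴.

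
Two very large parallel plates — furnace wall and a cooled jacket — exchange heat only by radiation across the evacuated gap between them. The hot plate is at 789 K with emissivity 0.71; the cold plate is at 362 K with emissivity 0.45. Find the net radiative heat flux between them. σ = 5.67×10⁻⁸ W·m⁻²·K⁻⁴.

For two infinite grey parallel plates, q = σ(T₁⁴ − T₂⁴)/(1/ε₁ + 1/ε₂ − 1).
T₁⁴ − T₂⁴ = 3.875×10¹¹ − 1.717×10¹⁰ = 3.704×10¹¹ K⁴.
1/ε₁ + 1/ε₂ − 1 = 1.408 + 2.222 − 1 = 2.631.
q = 5.67×10⁻⁸ × 3.704×10¹¹ / 2.631.

q ≈ 7980 W/m²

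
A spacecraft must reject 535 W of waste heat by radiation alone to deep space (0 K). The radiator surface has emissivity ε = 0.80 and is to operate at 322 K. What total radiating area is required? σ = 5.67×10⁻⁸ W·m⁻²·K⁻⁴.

A ≈ 1.10 m²

P = εσA T⁴ ⇒ A = P/(εσT⁴).
T⁴ = 1.075×10¹⁰ K⁴.
A = 535/(0.80 × 5.67×10⁻⁸ × 1.075×10¹⁰).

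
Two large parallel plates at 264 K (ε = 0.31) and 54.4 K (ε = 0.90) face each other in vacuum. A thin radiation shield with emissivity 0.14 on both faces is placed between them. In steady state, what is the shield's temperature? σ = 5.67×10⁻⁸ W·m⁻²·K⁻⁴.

In steady state the net flux on the hot side equals that on the cold side.
σ(T₁⁴−T_s⁴)/D₁ = σ(T_s⁴−T₂⁴)/D₂, with D₁ = 1/ε₁+1/ε_s−1 = 9.369, D₂ = 1/ε_s+1/ε₂−1 = 7.254.
Solve for T_s⁴: T_s⁴ = (D₂·T₁⁴ + D₁·T₂⁴)/(D₁+D₂) = 2.125×10⁹ K⁴.

T_s ≈ 215 K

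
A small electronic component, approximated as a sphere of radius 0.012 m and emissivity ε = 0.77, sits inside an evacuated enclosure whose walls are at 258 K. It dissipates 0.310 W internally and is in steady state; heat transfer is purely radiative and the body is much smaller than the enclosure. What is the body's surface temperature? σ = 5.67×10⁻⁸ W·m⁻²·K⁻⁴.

T ≈ 302 K

For a small grey body in a large enclosure, net radiated power = εσA(T⁴ − T_w⁴).
Steady state: P = εσA(T⁴ − T_w⁴) with A = 4πr² = 0.001810 m².
T⁴ = P/(εσA) + T_w⁴ = 0.310/(0.77·5.67×10⁻⁸·0.001810) + (258)⁴
    = 3.924×10⁹ + 4.431×10⁹ = 8.355×10⁹ K⁴.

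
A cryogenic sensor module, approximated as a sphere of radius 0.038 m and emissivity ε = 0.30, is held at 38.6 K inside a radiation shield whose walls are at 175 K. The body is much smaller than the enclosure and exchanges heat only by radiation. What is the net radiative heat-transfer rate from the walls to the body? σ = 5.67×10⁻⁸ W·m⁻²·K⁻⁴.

For a small grey body in a large enclosure: P_net = εσA(T_body⁴ − T_wall⁴).
A = 4πr² = 0.01815 m²; T_body⁴ − T_wall⁴ = 2.220×10⁶ − 9.379×10⁸ = -9.357×10⁸ K⁴.
|P_net| = 0.30·5.67×10⁻⁸·0.01815·9.357×10⁸.

P_net ≈ 0.289 W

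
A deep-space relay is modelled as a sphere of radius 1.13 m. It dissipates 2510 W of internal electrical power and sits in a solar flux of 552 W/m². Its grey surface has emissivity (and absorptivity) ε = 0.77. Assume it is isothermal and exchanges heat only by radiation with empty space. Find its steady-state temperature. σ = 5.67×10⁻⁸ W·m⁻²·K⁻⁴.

T ≈ 279 K

At steady state, absorbed solar power + internal power = radiated power.
Absorbed: α·S·A_cross = 0.77·552·4.011 = 1705 W (cross-section πr²).
Total input = 1705 + 2510 = 4215 W.
Radiated: εσ·A_surf·T⁴ with A_surf = 4πr² = 16.05 m².
T⁴ = 4215/(0.77·5.67×10⁻⁸·16.05) = 6.017×10⁹ K⁴.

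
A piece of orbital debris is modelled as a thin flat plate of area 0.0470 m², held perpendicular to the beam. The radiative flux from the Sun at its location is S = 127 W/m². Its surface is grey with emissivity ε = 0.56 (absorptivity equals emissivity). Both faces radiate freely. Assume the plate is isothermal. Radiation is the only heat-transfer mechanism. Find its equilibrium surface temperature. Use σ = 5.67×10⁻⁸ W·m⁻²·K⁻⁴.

T ≈ 183 K

At equilibrium, absorbed power = emitted power.
Absorbing cross-section = A = 0.04700 m²; emitting surface = 2A = 0.09400 m² (ratio 2).
εS·A_cross = εσ·A_surf·T⁴  ⇒  T⁴ = S/(2σ)   (ε cancels).
T⁴ = 127/(2·5.67×10⁻⁸) = 1.120×10⁹ K⁴.
T = (1.120×10⁹)^(1/4).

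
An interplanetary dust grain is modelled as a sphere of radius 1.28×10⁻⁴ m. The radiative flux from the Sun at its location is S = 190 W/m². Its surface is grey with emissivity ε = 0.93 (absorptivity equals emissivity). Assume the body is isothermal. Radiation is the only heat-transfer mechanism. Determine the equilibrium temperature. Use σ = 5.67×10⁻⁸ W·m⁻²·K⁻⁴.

T ≈ 170 K

At equilibrium, absorbed power = emitted power.
Absorbing cross-section = πr² = 5.147×10⁻⁸ m²; emitting surface = 4πr² = 2.059×10⁻⁷ m² (ratio 4).
εS·A_cross = εσ·A_surf·T⁴  ⇒  T⁴ = S/(4σ)   (ε cancels).
T⁴ = 190/(4·5.67×10⁻⁸) = 8.377×10⁸ K⁴.
T = (8.377×10⁸)^(1/4).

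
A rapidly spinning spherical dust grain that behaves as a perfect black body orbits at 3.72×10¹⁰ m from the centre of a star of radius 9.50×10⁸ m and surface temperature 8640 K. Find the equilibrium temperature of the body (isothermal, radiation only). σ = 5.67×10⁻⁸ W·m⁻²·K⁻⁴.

The star's surface emits σT_*⁴; at distance d the flux is S = σT_*⁴(R_*/d)².
S = 5.67×10⁻⁸·(8640)⁴·(9.50×10⁸/3.72×10¹⁰)² = 2.061×10⁵ W/m².
For an isothermal sphere T⁴ = (1−a)S/(4σ) = 9.086×10¹¹ K⁴.

T ≈ 976 K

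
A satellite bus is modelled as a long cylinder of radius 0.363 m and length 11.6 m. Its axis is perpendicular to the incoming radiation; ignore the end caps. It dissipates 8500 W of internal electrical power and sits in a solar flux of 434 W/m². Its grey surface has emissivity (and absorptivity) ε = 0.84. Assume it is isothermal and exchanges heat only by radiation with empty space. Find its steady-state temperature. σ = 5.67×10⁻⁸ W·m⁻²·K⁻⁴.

At steady state, absorbed solar power + internal power = radiated power.
Absorbed: α·S·A_cross = 0.84·434·8.422 = 3070 W (cross-section 2rL).
Total input = 3070 + 8500 = 11570 W.
Radiated: εσ·A_surf·T⁴ with A_surf = 2πrL = 26.46 m².
T⁴ = 11570/(0.84·5.67×10⁻⁸·26.46) = 9.182×10⁹ K⁴.

T ≈ 310 K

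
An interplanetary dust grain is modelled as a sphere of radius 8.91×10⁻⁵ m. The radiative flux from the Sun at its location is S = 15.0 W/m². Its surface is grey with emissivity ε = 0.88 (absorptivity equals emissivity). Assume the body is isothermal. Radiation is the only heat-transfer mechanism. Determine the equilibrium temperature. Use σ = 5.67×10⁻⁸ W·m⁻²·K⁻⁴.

T ≈ 90.2 K

At equilibrium, absorbed power = emitted power.
Absorbing cross-section = πr² = 2.494×10⁻⁸ m²; emitting surface = 4πr² = 9.976×10⁻⁸ m² (ratio 4).
εS·A_cross = εσ·A_surf·T⁴  ⇒  T⁴ = S/(4σ)   (ε cancels).
T⁴ = 15.0/(4·5.67×10⁻⁸) = 6.614×10⁷ K⁴.
T = (6.614×10⁷)^(1/4).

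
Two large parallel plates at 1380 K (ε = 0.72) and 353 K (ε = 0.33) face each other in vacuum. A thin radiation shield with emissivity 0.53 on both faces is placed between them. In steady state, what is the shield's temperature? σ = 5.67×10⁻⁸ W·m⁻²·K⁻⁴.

In steady state the net flux on the hot side equals that on the cold side.
σ(T₁⁴−T_s⁴)/D₁ = σ(T_s⁴−T₂⁴)/D₂, with D₁ = 1/ε₁+1/ε_s−1 = 2.276, D₂ = 1/ε_s+1/ε₂−1 = 3.917.
Solve for T_s⁴: T_s⁴ = (D₂·T₁⁴ + D₁·T₂⁴)/(D₁+D₂) = 2.300×10¹² K⁴.

T_s ≈ 1230 K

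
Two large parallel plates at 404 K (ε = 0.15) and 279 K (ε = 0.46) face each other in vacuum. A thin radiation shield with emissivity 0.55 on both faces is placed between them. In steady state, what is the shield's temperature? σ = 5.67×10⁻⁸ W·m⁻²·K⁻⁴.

T_s ≈ 331 K

In steady state the net flux on the hot side equals that on the cold side.
σ(T₁⁴−T_s⁴)/D₁ = σ(T_s⁴−T₂⁴)/D₂, with D₁ = 1/ε₁+1/ε_s−1 = 7.485, D₂ = 1/ε_s+1/ε₂−1 = 2.992.
Solve for T_s⁴: T_s⁴ = (D₂·T₁⁴ + D₁·T₂⁴)/(D₁+D₂) = 1.194×10¹⁰ K⁴.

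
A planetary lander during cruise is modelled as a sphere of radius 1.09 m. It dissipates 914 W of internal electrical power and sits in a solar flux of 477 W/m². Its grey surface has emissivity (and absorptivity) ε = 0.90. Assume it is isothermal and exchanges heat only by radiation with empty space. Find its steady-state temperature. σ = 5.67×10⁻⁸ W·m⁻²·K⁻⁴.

At steady state, absorbed solar power + internal power = radiated power.
Absorbed: α·S·A_cross = 0.90·477·3.733 = 1602 W (cross-section πr²).
Total input = 1602 + 914 = 2516 W.
Radiated: εσ·A_surf·T⁴ with A_surf = 4πr² = 14.93 m².
T⁴ = 2516/(0.90·5.67×10⁻⁸·14.93) = 3.303×10⁹ K⁴.

T ≈ 240 K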